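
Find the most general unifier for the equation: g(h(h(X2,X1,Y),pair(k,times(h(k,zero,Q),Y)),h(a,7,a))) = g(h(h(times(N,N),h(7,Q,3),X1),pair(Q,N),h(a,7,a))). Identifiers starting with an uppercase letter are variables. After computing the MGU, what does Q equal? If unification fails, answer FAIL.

k

Decompose g/1: h(h(X2,X1,Y),pair(k,times(h(k,zero,Q),Y)),h(a,7,a)) = h(h(times(N,N),h(7,Q,3),X1),pair(Q,N),h(a,7,a)).
Decompose h/3: h(X2,X1,Y) = h(times(N,N),h(7,Q,3),X1),  pair(k,times(h(k,zero,Q),Y)) = pair(Q,N),  h(a,7,a) = h(a,7,a).
Decompose h/3: X2 = times(N,N),  X1 = h(7,Q,3),  Y = X1.
Bind X2 := times(N,N); no other remaining equation mentions X2.
Bind X1 := h(7,Q,3); substituting into the one remaining equation that mentions X1 gives: Y = h(7,Q,3).
Bind Y := h(7,Q,3); substituting into the one remaining equation that mentions Y gives: pair(k,times(h(k,zero,Q),h(7,Q,3))) = pair(Q,N).
Decompose pair/2: k = Q,  times(h(k,zero,Q),h(7,Q,3)) = N.
Bind Q := k; substituting into the one remaining equation that mentions Q gives: times(h(k,zero,k),h(7,k,3)) = N. Substituting into the earlier bindings gives X1 := h(7,k,3), Y := h(7,k,3).
Bind N := times(h(k,zero,k),h(7,k,3)); no other remaining equation mentions N. Substituting into the earlier binding gives X2 := times(times(h(k,zero,k),h(7,k,3)),times(h(k,zero,k),h(7,k,3))).
Delete trivial equation h(a,7,a) = h(a,7,a).
MGU = { X2 := times(times(h(k,zero,k),h(7,k,3)),times(h(k,zero,k),h(7,k,3))), X1 := h(7,k,3), Y := h(7,k,3), Q := k, N := times(h(k,zero,k),h(7,k,3)) }, so Q := k.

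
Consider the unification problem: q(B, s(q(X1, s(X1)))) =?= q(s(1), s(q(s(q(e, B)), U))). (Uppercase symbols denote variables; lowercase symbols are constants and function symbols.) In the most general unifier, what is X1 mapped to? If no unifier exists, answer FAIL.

Decompose q/2: B =?= s(1),  s(q(X1, s(X1))) =?= s(q(s(q(e, B)), U)).
Bind B := s(1); substituting into the remaining equation gives: s(q(X1, s(X1))) =?= s(q(s(q(e, s(1))), U)).
Decompose s/1: q(X1, s(X1)) =?= q(s(q(e, s(1))), U).
Decompose q/2: X1 =?= s(q(e, s(1))),  s(X1) =?= U.
Bind X1 := s(q(e, s(1))); substituting into the remaining equation gives: s(s(q(e, s(1)))) =?= U.
Bind U := s(s(q(e, s(1)))).
MGU = { B -> s(1), X1 -> s(q(e, s(1))), U -> s(s(q(e, s(1)))) }, so X1 -> s(q(e, s(1))).

s(q(e, s(1)))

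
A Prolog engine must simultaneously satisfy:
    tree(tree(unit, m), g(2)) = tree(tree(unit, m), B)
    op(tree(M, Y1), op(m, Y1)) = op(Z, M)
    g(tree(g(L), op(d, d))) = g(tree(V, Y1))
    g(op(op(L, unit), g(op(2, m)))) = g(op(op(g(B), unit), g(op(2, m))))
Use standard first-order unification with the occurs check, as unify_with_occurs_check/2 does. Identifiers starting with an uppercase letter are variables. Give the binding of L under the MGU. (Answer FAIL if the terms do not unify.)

g(g(2))

Decompose tree/2: tree(unit, m) = tree(unit, m),  g(2) = B.
Delete trivial equation tree(unit, m) = tree(unit, m).
Bind B := g(2); substituting into the one remaining equation that mentions B gives: g(op(op(L, unit), g(op(2, m)))) = g(op(op(g(g(2)), unit), g(op(2, m)))).
Decompose op/2: tree(M, Y1) = Z,  op(m, Y1) = M.
Bind Z := tree(M, Y1); no other remaining equation mentions Z.
Bind M := op(m, Y1); no other remaining equation mentions M. Substituting into the earlier binding gives Z := tree(op(m, Y1), Y1).
Decompose g/1: tree(g(L), op(d, d)) = tree(V, Y1).
Decompose tree/2: g(L) = V,  op(d, d) = Y1.
Bind V := g(L); no other remaining equation mentions V.
Bind Y1 := op(d, d); no other remaining equation mentions Y1. Substituting into the earlier bindings gives Z := tree(op(m, op(d, d)), op(d, d)), M := op(m, op(d, d)).
Decompose g/1: op(op(L, unit), g(op(2, m))) = op(op(g(g(2)), unit), g(op(2, m))).
Decompose op/2: op(L, unit) = op(g(g(2)), unit),  g(op(2, m)) = g(op(2, m)).
Decompose op/2: L = g(g(2)),  unit = unit.
Bind L := g(g(2)); no other remaining equation mentions L. Substituting into the earlier binding gives V := g(g(g(2))).
Delete trivial equation unit = unit.
Delete trivial equation g(op(2, m)) = g(op(2, m)).
MGU = { B = g(2), Z = tree(op(m, op(d, d)), op(d, d)), M = op(m, op(d, d)), V = g(g(g(2))), Y1 = op(d, d), L = g(g(2)) }, so L = g(g(2)).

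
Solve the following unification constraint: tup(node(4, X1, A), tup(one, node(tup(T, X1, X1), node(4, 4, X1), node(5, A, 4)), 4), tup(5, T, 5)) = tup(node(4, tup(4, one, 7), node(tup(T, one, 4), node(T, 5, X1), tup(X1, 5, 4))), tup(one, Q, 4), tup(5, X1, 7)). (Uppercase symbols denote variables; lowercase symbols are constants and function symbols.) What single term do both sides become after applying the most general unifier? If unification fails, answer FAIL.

FAIL

Decompose tup/3: node(4, X1, A) = node(4, tup(4, one, 7), node(tup(T, one, 4), node(T, 5, X1), tup(X1, 5, 4))),  tup(one, node(tup(T, X1, X1), node(4, 4, X1), node(5, A, 4)), 4) = tup(one, Q, 4),  tup(5, T, 5) = tup(5, X1, 7).
Decompose node/3: 4 = 4,  X1 = tup(4, one, 7),  A = node(tup(T, one, 4), node(T, 5, X1), tup(X1, 5, 4)).
Delete trivial equation 4 = 4.
Bind X1 := tup(4, one, 7); substituting into the remaining equations gives: A = node(tup(T, one, 4), node(T, 5, tup(4, one, 7)), tup(tup(4, one, 7), 5, 4)),  tup(one, node(tup(T, tup(4, one, 7), tup(4, one, 7)), node(4, 4, tup(4, one, 7)), node(5, A, 4)), 4) = tup(one, Q, 4),  tup(5, T, 5) = tup(5, tup(4, one, 7), 7).
Bind A := node(tup(T, one, 4), node(T, 5, tup(4, one, 7)), tup(tup(4, one, 7), 5, 4)); substituting into the one remaining equation that mentions A gives: tup(one, node(tup(T, tup(4, one, 7), tup(4, one, 7)), node(4, 4, tup(4, one, 7)), node(5, node(tup(T, one, 4), node(T, 5, tup(4, one, 7)), tup(tup(4, one, 7), 5, 4)), 4)), 4) = tup(one, Q, 4).
Decompose tup/3: one = one,  node(tup(T, tup(4, one, 7), tup(4, one, 7)), node(4, 4, tup(4, one, 7)), node(5, node(tup(T, one, 4), node(T, 5, tup(4, one, 7)), tup(tup(4, one, 7), 5, 4)), 4)) = Q,  4 = 4.
Delete trivial equation one = one.
Bind Q := node(tup(T, tup(4, one, 7), tup(4, one, 7)), node(4, 4, tup(4, one, 7)), node(5, node(tup(T, one, 4), node(T, 5, tup(4, one, 7)), tup(tup(4, one, 7), 5, 4)), 4)); no other remaining equation mentions Q.
Delete trivial equation 4 = 4.
Decompose tup/3: 5 = 5,  T = tup(4, one, 7),  5 = 7.
Delete trivial equation 5 = 5.
Bind T := tup(4, one, 7); no other remaining equation mentions T. Substituting into the earlier bindings gives A := node(tup(tup(4, one, 7), one, 4), node(tup(4, one, 7), 5, tup(4, one, 7)), tup(tup(4, one, 7), 5, 4)), Q := node(tup(tup(4, one, 7), tup(4, one, 7), tup(4, one, 7)), node(4, 4, tup(4, one, 7)), node(5, node(tup(tup(4, one, 7), one, 4), node(tup(4, one, 7), 5, tup(4, one, 7)), tup(tup(4, one, 7), 5, 4)), 4)).
Clash: constants 5 and 7 differ; no unifier exists.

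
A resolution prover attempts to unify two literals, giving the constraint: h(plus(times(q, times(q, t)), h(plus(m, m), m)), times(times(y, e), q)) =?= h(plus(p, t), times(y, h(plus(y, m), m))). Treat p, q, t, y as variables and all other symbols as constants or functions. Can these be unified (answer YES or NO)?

NO

Decompose h/2: plus(times(q, times(q, t)), h(plus(m, m), m)) =?= plus(p, t),  times(times(y, e), q) =?= times(y, h(plus(y, m), m)).
Decompose plus/2: times(q, times(q, t)) =?= p,  h(plus(m, m), m) =?= t.
Bind p := times(q, times(q, t)); no other remaining equation mentions p.
Bind t := h(plus(m, m), m); no other remaining equation mentions t. Substituting into the earlier binding gives p := times(q, times(q, h(plus(m, m), m))).
Decompose times/2: times(y, e) =?= y,  q =?= h(plus(y, m), m).
Occurs check fails: y occurs in times(y, e); the equation y =?= times(y, e) has no finite solution.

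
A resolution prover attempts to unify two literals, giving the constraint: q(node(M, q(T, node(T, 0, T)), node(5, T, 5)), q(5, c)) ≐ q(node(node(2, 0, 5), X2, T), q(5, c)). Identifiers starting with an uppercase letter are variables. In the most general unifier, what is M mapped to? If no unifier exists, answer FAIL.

Decompose q/2: node(M, q(T, node(T, 0, T)), node(5, T, 5)) ≐ node(node(2, 0, 5), X2, T),  q(5, c) ≐ q(5, c).
Decompose node/3: M ≐ node(2, 0, 5),  q(T, node(T, 0, T)) ≐ X2,  node(5, T, 5) ≐ T.
Bind M := node(2, 0, 5); no other remaining equation mentions M.
Bind X2 := q(T, node(T, 0, T)); no other remaining equation mentions X2.
Occurs check fails: T occurs in node(5, T, 5); the equation T ≐ node(5, T, 5) has no finite solution.

FAIL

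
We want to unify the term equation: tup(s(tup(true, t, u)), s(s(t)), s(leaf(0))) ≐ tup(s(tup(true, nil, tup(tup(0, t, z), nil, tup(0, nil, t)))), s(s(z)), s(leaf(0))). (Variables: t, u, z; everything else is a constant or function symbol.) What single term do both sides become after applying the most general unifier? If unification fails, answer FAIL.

Decompose tup/3: s(tup(true, t, u)) ≐ s(tup(true, nil, tup(tup(0, t, z), nil, tup(0, nil, t)))),  s(s(t)) ≐ s(s(z)),  s(leaf(0)) ≐ s(leaf(0)).
Decompose s/1: tup(true, t, u) ≐ tup(true, nil, tup(tup(0, t, z), nil, tup(0, nil, t))).
Decompose tup/3: true ≐ true,  t ≐ nil,  u ≐ tup(tup(0, t, z), nil, tup(0, nil, t)).
Delete trivial equation true ≐ true.
Bind t := nil; substituting into the 2 remaining equations that mention t gives: u ≐ tup(tup(0, nil, z), nil, tup(0, nil, nil)),  s(s(nil)) ≐ s(s(z)).
Bind u := tup(tup(0, nil, z), nil, tup(0, nil, nil)); no other remaining equation mentions u.
Decompose s/1: s(nil) ≐ s(z).
Decompose s/1: nil ≐ z.
Bind z := nil; no other remaining equation mentions z. Substituting into the earlier binding gives u := tup(tup(0, nil, nil), nil, tup(0, nil, nil)).
Delete trivial equation s(leaf(0)) ≐ s(leaf(0)).
Applying the MGU to either side gives tup(s(tup(true, nil, tup(tup(0, nil, nil), nil, tup(0, nil, nil)))), s(s(nil)), s(leaf(0))).

tup(s(tup(true, nil, tup(tup(0, nil, nil), nil, tup(0, nil, nil)))), s(s(nil)), s(leaf(0)))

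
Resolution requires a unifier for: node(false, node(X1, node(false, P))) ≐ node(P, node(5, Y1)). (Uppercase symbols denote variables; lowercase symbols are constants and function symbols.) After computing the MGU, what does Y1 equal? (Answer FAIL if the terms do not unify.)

node(false, false)

Decompose node/2: false ≐ P,  node(X1, node(false, P)) ≐ node(5, Y1).
Bind P := false; substituting into the remaining equation gives: node(X1, node(false, false)) ≐ node(5, Y1).
Decompose node/2: X1 ≐ 5,  node(false, false) ≐ Y1.
Bind X1 := 5; no other remaining equation mentions X1.
Bind Y1 := node(false, false).
MGU = { P := false, X1 := 5, Y1 := node(false, false) }, so Y1 := node(false, false).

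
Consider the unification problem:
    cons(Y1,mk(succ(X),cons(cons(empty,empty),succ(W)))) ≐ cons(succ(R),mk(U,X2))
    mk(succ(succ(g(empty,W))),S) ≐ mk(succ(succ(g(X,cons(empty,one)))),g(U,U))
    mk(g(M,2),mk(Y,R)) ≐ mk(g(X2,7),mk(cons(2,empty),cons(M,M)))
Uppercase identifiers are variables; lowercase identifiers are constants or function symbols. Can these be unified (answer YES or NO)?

NO

Decompose cons/2: Y1 ≐ succ(R),  mk(succ(X),cons(cons(empty,empty),succ(W))) ≐ mk(U,X2).
Bind Y1 := succ(R); no other remaining equation mentions Y1.
Decompose mk/2: succ(X) ≐ U,  cons(cons(empty,empty),succ(W)) ≐ X2.
Bind U := succ(X); substituting into the one remaining equation that mentions U gives: mk(succ(succ(g(empty,W))),S) ≐ mk(succ(succ(g(X,cons(empty,one)))),g(succ(X),succ(X))).
Bind X2 := cons(cons(empty,empty),succ(W)); substituting into the one remaining equation that mentions X2 gives: mk(g(M,2),mk(Y,R)) ≐ mk(g(cons(cons(empty,empty),succ(W)),7),mk(cons(2,empty),cons(M,M))).
Decompose mk/2: succ(succ(g(empty,W))) ≐ succ(succ(g(X,cons(empty,one)))),  S ≐ g(succ(X),succ(X)).
Decompose succ/1: succ(g(empty,W)) ≐ succ(g(X,cons(empty,one))).
Decompose succ/1: g(empty,W) ≐ g(X,cons(empty,one)).
Decompose g/2: empty ≐ X,  W ≐ cons(empty,one).
Bind X := empty; substituting into the one remaining equation that mentions X gives: S ≐ g(succ(empty),succ(empty)). Substituting into the earlier binding gives U := succ(empty).
Bind W := cons(empty,one); substituting into the one remaining equation that mentions W gives: mk(g(M,2),mk(Y,R)) ≐ mk(g(cons(cons(empty,empty),succ(cons(empty,one))),7),mk(cons(2,empty),cons(M,M))). Substituting into the earlier binding gives X2 := cons(cons(empty,empty),succ(cons(empty,one))).
Bind S := g(succ(empty),succ(empty)); no other remaining equation mentions S.
Decompose mk/2: g(M,2) ≐ g(cons(cons(empty,empty),succ(cons(empty,one))),7),  mk(Y,R) ≐ mk(cons(2,empty),cons(M,M)).
Decompose g/2: M ≐ cons(cons(empty,empty),succ(cons(empty,one))),  2 ≐ 7.
Bind M := cons(cons(empty,empty),succ(cons(empty,one))); substituting into the one remaining equation that mentions M gives: mk(Y,R) ≐ mk(cons(2,empty),cons(cons(cons(empty,empty),succ(cons(empty,one))),cons(cons(empty,empty),succ(cons(empty,one))))).
Clash: constants 2 and 7 differ; no unifier exists.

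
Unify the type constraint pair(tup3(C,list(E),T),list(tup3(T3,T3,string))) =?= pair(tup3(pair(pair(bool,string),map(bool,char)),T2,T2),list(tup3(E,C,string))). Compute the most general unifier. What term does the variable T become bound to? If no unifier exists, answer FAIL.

Decompose pair/2: tup3(C,list(E),T) =?= tup3(pair(pair(bool,string),map(bool,char)),T2,T2),  list(tup3(T3,T3,string)) =?= list(tup3(E,C,string)).
Decompose tup3/3: C =?= pair(pair(bool,string),map(bool,char)),  list(E) =?= T2,  T =?= T2.
Bind C := pair(pair(bool,string),map(bool,char)); substituting into the one remaining equation that mentions C gives: list(tup3(T3,T3,string)) =?= list(tup3(E,pair(pair(bool,string),map(bool,char)),string)).
Bind T2 := list(E); substituting into the one remaining equation that mentions T2 gives: T =?= list(E).
Bind T := list(E); no other remaining equation mentions T.
Decompose list/1: tup3(T3,T3,string) =?= tup3(E,pair(pair(bool,string),map(bool,char)),string).
Decompose tup3/3: T3 =?= E,  T3 =?= pair(pair(bool,string),map(bool,char)),  string =?= string.
Bind T3 := E; substituting into the one remaining equation that mentions T3 gives: E =?= pair(pair(bool,string),map(bool,char)).
Bind E := pair(pair(bool,string),map(bool,char)); no other remaining equation mentions E. Substituting into the earlier bindings gives T2 := list(pair(pair(bool,string),map(bool,char))), T := list(pair(pair(bool,string),map(bool,char))), T3 := pair(pair(bool,string),map(bool,char)).
Delete trivial equation string =?= string.
MGU = { C ↦ pair(pair(bool,string),map(bool,char)), T2 ↦ list(pair(pair(bool,string),map(bool,char))), T ↦ list(pair(pair(bool,string),map(bool,char))), T3 ↦ pair(pair(bool,string),map(bool,char)), E ↦ pair(pair(bool,string),map(bool,char)) }, so T ↦ list(pair(pair(bool,string),map(bool,char))).

list(pair(pair(bool,string),map(bool,char)))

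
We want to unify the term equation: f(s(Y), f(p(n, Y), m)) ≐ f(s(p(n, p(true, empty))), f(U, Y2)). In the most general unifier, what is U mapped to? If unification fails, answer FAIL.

Decompose f/2: s(Y) ≐ s(p(n, p(true, empty))),  f(p(n, Y), m) ≐ f(U, Y2).
Decompose s/1: Y ≐ p(n, p(true, empty)).
Bind Y := p(n, p(true, empty)); substituting into the remaining equation gives: f(p(n, p(n, p(true, empty))), m) ≐ f(U, Y2).
Decompose f/2: p(n, p(n, p(true, empty))) ≐ U,  m ≐ Y2.
Bind U := p(n, p(n, p(true, empty))); no other remaining equation mentions U.
Bind Y2 := m.
MGU = { Y ↦ p(n, p(true, empty)), U ↦ p(n, p(n, p(true, empty))), Y2 ↦ m }, so U ↦ p(n, p(n, p(true, empty))).

p(n, p(n, p(true, empty)))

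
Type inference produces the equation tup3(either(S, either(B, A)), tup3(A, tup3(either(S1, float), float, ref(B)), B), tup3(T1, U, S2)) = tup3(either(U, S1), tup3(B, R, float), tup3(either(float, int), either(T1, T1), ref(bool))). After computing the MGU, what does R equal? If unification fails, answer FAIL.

Decompose tup3/3: either(S, either(B, A)) = either(U, S1),  tup3(A, tup3(either(S1, float), float, ref(B)), B) = tup3(B, R, float),  tup3(T1, U, S2) = tup3(either(float, int), either(T1, T1), ref(bool)).
Decompose either/2: S = U,  either(B, A) = S1.
Bind S := U; no other remaining equation mentions S.
Bind S1 := either(B, A); substituting into the one remaining equation that mentions S1 gives: tup3(A, tup3(either(either(B, A), float), float, ref(B)), B) = tup3(B, R, float).
Decompose tup3/3: A = B,  tup3(either(either(B, A), float), float, ref(B)) = R,  B = float.
Bind A := B; substituting into the one remaining equation that mentions A gives: tup3(either(either(B, B), float), float, ref(B)) = R. Substituting into the earlier binding gives S1 := either(B, B).
Bind R := tup3(either(either(B, B), float), float, ref(B)); no other remaining equation mentions R.
Bind B := float; no other remaining equation mentions B. Substituting into the earlier bindings gives S1 := either(float, float), A := float, R := tup3(either(either(float, float), float), float, ref(float)).
Decompose tup3/3: T1 = either(float, int),  U = either(T1, T1),  S2 = ref(bool).
Bind T1 := either(float, int); substituting into the one remaining equation that mentions T1 gives: U = either(either(float, int), either(float, int)).
Bind U := either(either(float, int), either(float, int)); no other remaining equation mentions U. Substituting into the earlier binding gives S := either(either(float, int), either(float, int)).
Bind S2 := ref(bool).
MGU = { S -> either(either(float, int), either(float, int)), S1 -> either(float, float), A -> float, R -> tup3(either(either(float, float), float), float, ref(float)), B -> float, T1 -> either(float, int), U -> either(either(float, int), either(float, int)), S2 -> ref(bool) }, so R -> tup3(either(either(float, float), float), float, ref(float)).

tup3(either(either(float, float), float), float, ref(float))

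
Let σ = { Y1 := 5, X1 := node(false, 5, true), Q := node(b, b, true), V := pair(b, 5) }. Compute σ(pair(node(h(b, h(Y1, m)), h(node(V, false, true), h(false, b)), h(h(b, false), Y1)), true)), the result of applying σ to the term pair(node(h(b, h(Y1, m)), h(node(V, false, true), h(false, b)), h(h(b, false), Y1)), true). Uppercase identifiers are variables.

pair(node(h(b, h(5, m)), h(node(pair(b, 5), false, true), h(false, b)), h(h(b, false), 5)), true)

Replace each occurrence of Y1 with 5.
Replace each occurrence of V with pair(b, 5).
Result: pair(node(h(b, h(5, m)), h(node(pair(b, 5), false, true), h(false, b)), h(h(b, false), 5)), true).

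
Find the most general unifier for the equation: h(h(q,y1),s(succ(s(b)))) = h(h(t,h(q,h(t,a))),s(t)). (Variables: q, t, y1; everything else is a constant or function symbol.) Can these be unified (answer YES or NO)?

YES

Decompose h/2: h(q,y1) = h(t,h(q,h(t,a))),  s(succ(s(b))) = s(t).
Decompose h/2: q = t,  y1 = h(q,h(t,a)).
Bind q := t; substituting into the one remaining equation that mentions q gives: y1 = h(t,h(t,a)).
Bind y1 := h(t,h(t,a)); no other remaining equation mentions y1.
Decompose s/1: succ(s(b)) = t.
Bind t := succ(s(b)). Substituting into the earlier bindings gives q := succ(s(b)), y1 := h(succ(s(b)),h(succ(s(b)),a)).
No equations remain and no clash or occurs-check failure arose, so a unifier exists.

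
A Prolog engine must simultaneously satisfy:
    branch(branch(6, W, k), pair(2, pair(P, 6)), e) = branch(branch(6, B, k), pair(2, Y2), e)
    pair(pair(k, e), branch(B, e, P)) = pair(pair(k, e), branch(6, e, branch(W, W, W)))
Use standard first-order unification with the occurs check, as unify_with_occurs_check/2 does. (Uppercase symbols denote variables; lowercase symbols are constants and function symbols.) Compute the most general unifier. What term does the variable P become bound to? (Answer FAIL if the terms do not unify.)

branch(6, 6, 6)

Decompose branch/3: branch(6, W, k) = branch(6, B, k),  pair(2, pair(P, 6)) = pair(2, Y2),  e = e.
Decompose branch/3: 6 = 6,  W = B,  k = k.
Delete trivial equation 6 = 6.
Bind W := B; substituting into the one remaining equation that mentions W gives: pair(pair(k, e), branch(B, e, P)) = pair(pair(k, e), branch(6, e, branch(B, B, B))).
Delete trivial equation k = k.
Decompose pair/2: 2 = 2,  pair(P, 6) = Y2.
Delete trivial equation 2 = 2.
Bind Y2 := pair(P, 6); no other remaining equation mentions Y2.
Delete trivial equation e = e.
Decompose pair/2: pair(k, e) = pair(k, e),  branch(B, e, P) = branch(6, e, branch(B, B, B)).
Delete trivial equation pair(k, e) = pair(k, e).
Decompose branch/3: B = 6,  e = e,  P = branch(B, B, B).
Bind B := 6; substituting into the one remaining equation that mentions B gives: P = branch(6, 6, 6). Substituting into the earlier binding gives W := 6.
Delete trivial equation e = e.
Bind P := branch(6, 6, 6). Substituting into the earlier binding gives Y2 := pair(branch(6, 6, 6), 6).
MGU = { W ↦ 6, Y2 ↦ pair(branch(6, 6, 6), 6), B ↦ 6, P ↦ branch(6, 6, 6) }, so P ↦ branch(6, 6, 6).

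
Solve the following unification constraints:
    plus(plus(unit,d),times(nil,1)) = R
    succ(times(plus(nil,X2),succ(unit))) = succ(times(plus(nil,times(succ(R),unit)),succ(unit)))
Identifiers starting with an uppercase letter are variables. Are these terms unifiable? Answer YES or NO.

Bind R := plus(plus(unit,d),times(nil,1)); substituting into the remaining equation gives: succ(times(plus(nil,X2),succ(unit))) = succ(times(plus(nil,times(succ(plus(plus(unit,d),times(nil,1))),unit)),succ(unit))).
Decompose succ/1: times(plus(nil,X2),succ(unit)) = times(plus(nil,times(succ(plus(plus(unit,d),times(nil,1))),unit)),succ(unit)).
Decompose times/2: plus(nil,X2) = plus(nil,times(succ(plus(plus(unit,d),times(nil,1))),unit)),  succ(unit) = succ(unit).
Decompose plus/2: nil = nil,  X2 = times(succ(plus(plus(unit,d),times(nil,1))),unit).
Delete trivial equation nil = nil.
Bind X2 := times(succ(plus(plus(unit,d),times(nil,1))),unit); no other remaining equation mentions X2.
Delete trivial equation succ(unit) = succ(unit).
No equations remain and no clash or occurs-check failure arose, so a unifier exists.

YES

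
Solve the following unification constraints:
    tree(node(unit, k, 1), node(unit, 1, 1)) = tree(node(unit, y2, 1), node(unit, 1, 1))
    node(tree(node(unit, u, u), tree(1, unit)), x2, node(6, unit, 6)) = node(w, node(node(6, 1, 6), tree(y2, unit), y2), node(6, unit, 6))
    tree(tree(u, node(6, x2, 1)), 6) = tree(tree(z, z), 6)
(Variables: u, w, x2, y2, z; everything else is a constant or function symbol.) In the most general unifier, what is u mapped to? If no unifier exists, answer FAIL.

node(6, node(node(6, 1, 6), tree(k, unit), k), 1)

Decompose tree/2: node(unit, k, 1) = node(unit, y2, 1),  node(unit, 1, 1) = node(unit, 1, 1).
Decompose node/3: unit = unit,  k = y2,  1 = 1.
Delete trivial equation unit = unit.
Bind y2 := k; substituting into the one remaining equation that mentions y2 gives: node(tree(node(unit, u, u), tree(1, unit)), x2, node(6, unit, 6)) = node(w, node(node(6, 1, 6), tree(k, unit), k), node(6, unit, 6)).
Delete trivial equation 1 = 1.
Delete trivial equation node(unit, 1, 1) = node(unit, 1, 1).
Decompose node/3: tree(node(unit, u, u), tree(1, unit)) = w,  x2 = node(node(6, 1, 6), tree(k, unit), k),  node(6, unit, 6) = node(6, unit, 6).
Bind w := tree(node(unit, u, u), tree(1, unit)); no other remaining equation mentions w.
Bind x2 := node(node(6, 1, 6), tree(k, unit), k); substituting into the one remaining equation that mentions x2 gives: tree(tree(u, node(6, node(node(6, 1, 6), tree(k, unit), k), 1)), 6) = tree(tree(z, z), 6).
Delete trivial equation node(6, unit, 6) = node(6, unit, 6).
Decompose tree/2: tree(u, node(6, node(node(6, 1, 6), tree(k, unit), k), 1)) = tree(z, z),  6 = 6.
Decompose tree/2: u = z,  node(6, node(node(6, 1, 6), tree(k, unit), k), 1) = z.
Bind u := z; no other remaining equation mentions u. Substituting into the earlier binding gives w := tree(node(unit, z, z), tree(1, unit)).
Bind z := node(6, node(node(6, 1, 6), tree(k, unit), k), 1); no other remaining equation mentions z. Substituting into the earlier bindings gives w := tree(node(unit, node(6, node(node(6, 1, 6), tree(k, unit), k), 1), node(6, node(node(6, 1, 6), tree(k, unit), k), 1)), tree(1, unit)), u := node(6, node(node(6, 1, 6), tree(k, unit), k), 1).
Delete trivial equation 6 = 6.
MGU = { y2 ↦ k, w ↦ tree(node(unit, node(6, node(node(6, 1, 6), tree(k, unit), k), 1), node(6, node(node(6, 1, 6), tree(k, unit), k), 1)), tree(1, unit)), x2 ↦ node(node(6, 1, 6), tree(k, unit), k), u ↦ node(6, node(node(6, 1, 6), tree(k, unit), k), 1), z ↦ node(6, node(node(6, 1, 6), tree(k, unit), k), 1) }, so u ↦ node(6, node(node(6, 1, 6), tree(k, unit), k), 1).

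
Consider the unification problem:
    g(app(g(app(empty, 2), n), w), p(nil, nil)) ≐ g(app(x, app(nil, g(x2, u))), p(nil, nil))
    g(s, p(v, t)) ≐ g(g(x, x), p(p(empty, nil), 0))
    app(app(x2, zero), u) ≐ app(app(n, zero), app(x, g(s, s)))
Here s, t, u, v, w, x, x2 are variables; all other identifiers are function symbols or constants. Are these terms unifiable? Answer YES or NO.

YES

Decompose g/2: app(g(app(empty, 2), n), w) ≐ app(x, app(nil, g(x2, u))),  p(nil, nil) ≐ p(nil, nil).
Decompose app/2: g(app(empty, 2), n) ≐ x,  w ≐ app(nil, g(x2, u)).
Bind x := g(app(empty, 2), n); substituting into the 2 remaining equations that mention x gives: g(s, p(v, t)) ≐ g(g(g(app(empty, 2), n), g(app(empty, 2), n)), p(p(empty, nil), 0)),  app(app(x2, zero), u) ≐ app(app(n, zero), app(g(app(empty, 2), n), g(s, s))).
Bind w := app(nil, g(x2, u)); no other remaining equation mentions w.
Delete trivial equation p(nil, nil) ≐ p(nil, nil).
Decompose g/2: s ≐ g(g(app(empty, 2), n), g(app(empty, 2), n)),  p(v, t) ≐ p(p(empty, nil), 0).
Bind s := g(g(app(empty, 2), n), g(app(empty, 2), n)); substituting into the one remaining equation that mentions s gives: app(app(x2, zero), u) ≐ app(app(n, zero), app(g(app(empty, 2), n), g(g(g(app(empty, 2), n), g(app(empty, 2), n)), g(g(app(empty, 2), n), g(app(empty, 2), n))))).
Decompose p/2: v ≐ p(empty, nil),  t ≐ 0.
Bind v := p(empty, nil); no other remaining equation mentions v.
Bind t := 0; no other remaining equation mentions t.
Decompose app/2: app(x2, zero) ≐ app(n, zero),  u ≐ app(g(app(empty, 2), n), g(g(g(app(empty, 2), n), g(app(empty, 2), n)), g(g(app(empty, 2), n), g(app(empty, 2), n)))).
Decompose app/2: x2 ≐ n,  zero ≐ zero.
Bind x2 := n; no other remaining equation mentions x2. Substituting into the earlier binding gives w := app(nil, g(n, u)).
Delete trivial equation zero ≐ zero.
Bind u := app(g(app(empty, 2), n), g(g(g(app(empty, 2), n), g(app(empty, 2), n)), g(g(app(empty, 2), n), g(app(empty, 2), n)))). Substituting into the earlier binding gives w := app(nil, g(n, app(g(app(empty, 2), n), g(g(g(app(empty, 2), n), g(app(empty, 2), n)), g(g(app(empty, 2), n), g(app(empty, 2), n)))))).
No equations remain and no clash or occurs-check failure arose, so a unifier exists.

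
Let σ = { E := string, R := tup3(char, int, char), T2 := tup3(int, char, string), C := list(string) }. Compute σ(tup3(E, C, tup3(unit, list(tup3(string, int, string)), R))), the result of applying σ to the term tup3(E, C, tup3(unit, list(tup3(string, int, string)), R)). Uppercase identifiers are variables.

tup3(string, list(string), tup3(unit, list(tup3(string, int, string)), tup3(char, int, char)))

Replace each occurrence of E with string.
Replace each occurrence of R with tup3(char, int, char).
Replace each occurrence of C with list(string).
Result: tup3(string, list(string), tup3(unit, list(tup3(string, int, string)), tup3(char, int, char))).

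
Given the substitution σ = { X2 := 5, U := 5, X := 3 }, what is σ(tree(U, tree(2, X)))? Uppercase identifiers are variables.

tree(5, tree(2, 3))

Replace each occurrence of U with 5.
Replace each occurrence of X with 3.
Result: tree(5, tree(2, 3)).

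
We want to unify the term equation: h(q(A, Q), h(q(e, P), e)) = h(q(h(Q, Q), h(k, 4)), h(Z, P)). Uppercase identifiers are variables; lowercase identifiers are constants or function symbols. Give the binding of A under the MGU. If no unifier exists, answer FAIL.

Decompose h/2: q(A, Q) = q(h(Q, Q), h(k, 4)),  h(q(e, P), e) = h(Z, P).
Decompose q/2: A = h(Q, Q),  Q = h(k, 4).
Bind A := h(Q, Q); no other remaining equation mentions A.
Bind Q := h(k, 4); no other remaining equation mentions Q. Substituting into the earlier binding gives A := h(h(k, 4), h(k, 4)).
Decompose h/2: q(e, P) = Z,  e = P.
Bind Z := q(e, P); no other remaining equation mentions Z.
Bind P := e. Substituting into the earlier binding gives Z := q(e, e).
MGU = { A ↦ h(h(k, 4), h(k, 4)), Q ↦ h(k, 4), Z ↦ q(e, e), P ↦ e }, so A ↦ h(h(k, 4), h(k, 4)).

h(h(k, 4), h(k, 4))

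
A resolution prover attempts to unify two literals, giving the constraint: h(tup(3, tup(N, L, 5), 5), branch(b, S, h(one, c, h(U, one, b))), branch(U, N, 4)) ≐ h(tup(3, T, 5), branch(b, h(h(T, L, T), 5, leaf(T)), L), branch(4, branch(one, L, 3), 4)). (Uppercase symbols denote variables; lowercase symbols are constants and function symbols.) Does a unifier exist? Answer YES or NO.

Decompose h/3: tup(3, tup(N, L, 5), 5) ≐ tup(3, T, 5),  branch(b, S, h(one, c, h(U, one, b))) ≐ branch(b, h(h(T, L, T), 5, leaf(T)), L),  branch(U, N, 4) ≐ branch(4, branch(one, L, 3), 4).
Decompose tup/3: 3 ≐ 3,  tup(N, L, 5) ≐ T,  5 ≐ 5.
Delete trivial equation 3 ≐ 3.
Bind T := tup(N, L, 5); substituting into the one remaining equation that mentions T gives: branch(b, S, h(one, c, h(U, one, b))) ≐ branch(b, h(h(tup(N, L, 5), L, tup(N, L, 5)), 5, leaf(tup(N, L, 5))), L).
Delete trivial equation 5 ≐ 5.
Decompose branch/3: b ≐ b,  S ≐ h(h(tup(N, L, 5), L, tup(N, L, 5)), 5, leaf(tup(N, L, 5))),  h(one, c, h(U, one, b)) ≐ L.
Delete trivial equation b ≐ b.
Bind S := h(h(tup(N, L, 5), L, tup(N, L, 5)), 5, leaf(tup(N, L, 5))); no other remaining equation mentions S.
Bind L := h(one, c, h(U, one, b)); substituting into the remaining equation gives: branch(U, N, 4) ≐ branch(4, branch(one, h(one, c, h(U, one, b)), 3), 4). Substituting into the earlier bindings gives T := tup(N, h(one, c, h(U, one, b)), 5), S := h(h(tup(N, h(one, c, h(U, one, b)), 5), h(one, c, h(U, one, b)), tup(N, h(one, c, h(U, one, b)), 5)), 5, leaf(tup(N, h(one, c, h(U, one, b)), 5))).
Decompose branch/3: U ≐ 4,  N ≐ branch(one, h(one, c, h(U, one, b)), 3),  4 ≐ 4.
Bind U := 4; substituting into the one remaining equation that mentions U gives: N ≐ branch(one, h(one, c, h(4, one, b)), 3). Substituting into the earlier bindings gives T := tup(N, h(one, c, h(4, one, b)), 5), S := h(h(tup(N, h(one, c, h(4, one, b)), 5), h(one, c, h(4, one, b)), tup(N, h(one, c, h(4, one, b)), 5)), 5, leaf(tup(N, h(one, c, h(4, one, b)), 5))), L := h(one, c, h(4, one, b)).
Bind N := branch(one, h(one, c, h(4, one, b)), 3); no other remaining equation mentions N. Substituting into the earlier bindings gives T := tup(branch(one, h(one, c, h(4, one, b)), 3), h(one, c, h(4, one, b)), 5), S := h(h(tup(branch(one, h(one, c, h(4, one, b)), 3), h(one, c, h(4, one, b)), 5), h(one, c, h(4, one, b)), tup(branch(one, h(one, c, h(4, one, b)), 3), h(one, c, h(4, one, b)), 5)), 5, leaf(tup(branch(one, h(one, c, h(4, one, b)), 3), h(one, c, h(4, one, b)), 5))).
Delete trivial equation 4 ≐ 4.
No equations remain and no clash or occurs-check failure arose, so a unifier exists.

YES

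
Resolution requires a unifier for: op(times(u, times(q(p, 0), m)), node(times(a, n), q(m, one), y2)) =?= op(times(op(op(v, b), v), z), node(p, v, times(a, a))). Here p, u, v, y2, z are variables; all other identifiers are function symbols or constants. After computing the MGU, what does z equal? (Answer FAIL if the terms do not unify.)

Decompose op/2: times(u, times(q(p, 0), m)) =?= times(op(op(v, b), v), z),  node(times(a, n), q(m, one), y2) =?= node(p, v, times(a, a)).
Decompose times/2: u =?= op(op(v, b), v),  times(q(p, 0), m) =?= z.
Bind u := op(op(v, b), v); no other remaining equation mentions u.
Bind z := times(q(p, 0), m); no other remaining equation mentions z.
Decompose node/3: times(a, n) =?= p,  q(m, one) =?= v,  y2 =?= times(a, a).
Bind p := times(a, n); no other remaining equation mentions p. Substituting into the earlier binding gives z := times(q(times(a, n), 0), m).
Bind v := q(m, one); no other remaining equation mentions v. Substituting into the earlier binding gives u := op(op(q(m, one), b), q(m, one)).
Bind y2 := times(a, a).
MGU = { u ↦ op(op(q(m, one), b), q(m, one)), z ↦ times(q(times(a, n), 0), m), p ↦ times(a, n), v ↦ q(m, one), y2 ↦ times(a, a) }, so z ↦ times(q(times(a, n), 0), m).

times(q(times(a, n), 0), m)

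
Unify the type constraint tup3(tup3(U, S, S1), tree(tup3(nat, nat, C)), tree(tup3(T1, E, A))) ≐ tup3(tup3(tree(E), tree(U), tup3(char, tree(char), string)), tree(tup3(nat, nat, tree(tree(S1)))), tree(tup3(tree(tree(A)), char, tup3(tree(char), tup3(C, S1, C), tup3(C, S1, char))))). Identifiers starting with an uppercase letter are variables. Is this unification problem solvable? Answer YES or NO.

Decompose tup3/3: tup3(U, S, S1) ≐ tup3(tree(E), tree(U), tup3(char, tree(char), string)),  tree(tup3(nat, nat, C)) ≐ tree(tup3(nat, nat, tree(tree(S1)))),  tree(tup3(T1, E, A)) ≐ tree(tup3(tree(tree(A)), char, tup3(tree(char), tup3(C, S1, C), tup3(C, S1, char)))).
Decompose tup3/3: U ≐ tree(E),  S ≐ tree(U),  S1 ≐ tup3(char, tree(char), string).
Bind U := tree(E); substituting into the one remaining equation that mentions U gives: S ≐ tree(tree(E)).
Bind S := tree(tree(E)); no other remaining equation mentions S.
Bind S1 := tup3(char, tree(char), string); substituting into the remaining equations gives: tree(tup3(nat, nat, C)) ≐ tree(tup3(nat, nat, tree(tree(tup3(char, tree(char), string))))),  tree(tup3(T1, E, A)) ≐ tree(tup3(tree(tree(A)), char, tup3(tree(char), tup3(C, tup3(char, tree(char), string), C), tup3(C, tup3(char, tree(char), string), char)))).
Decompose tree/1: tup3(nat, nat, C) ≐ tup3(nat, nat, tree(tree(tup3(char, tree(char), string)))).
Decompose tup3/3: nat ≐ nat,  nat ≐ nat,  C ≐ tree(tree(tup3(char, tree(char), string))).
Delete trivial equation nat ≐ nat.
Delete trivial equation nat ≐ nat.
Bind C := tree(tree(tup3(char, tree(char), string))); substituting into the remaining equation gives: tree(tup3(T1, E, A)) ≐ tree(tup3(tree(tree(A)), char, tup3(tree(char), tup3(tree(tree(tup3(char, tree(char), string))), tup3(char, tree(char), string), tree(tree(tup3(char, tree(char), string)))), tup3(tree(tree(tup3(char, tree(char), string))), tup3(char, tree(char), string), char)))).
Decompose tree/1: tup3(T1, E, A) ≐ tup3(tree(tree(A)), char, tup3(tree(char), tup3(tree(tree(tup3(char, tree(char), string))), tup3(char, tree(char), string), tree(tree(tup3(char, tree(char), string)))), tup3(tree(tree(tup3(char, tree(char), string))), tup3(char, tree(char), string), char))).
Decompose tup3/3: T1 ≐ tree(tree(A)),  E ≐ char,  A ≐ tup3(tree(char), tup3(tree(tree(tup3(char, tree(char), string))), tup3(char, tree(char), string), tree(tree(tup3(char, tree(char), string)))), tup3(tree(tree(tup3(char, tree(char), string))), tup3(char, tree(char), string), char)).
Bind T1 := tree(tree(A)); no other remaining equation mentions T1.
Bind E := char; no other remaining equation mentions E. Substituting into the earlier bindings gives U := tree(char), S := tree(tree(char)).
Bind A := tup3(tree(char), tup3(tree(tree(tup3(char, tree(char), string))), tup3(char, tree(char), string), tree(tree(tup3(char, tree(char), string)))), tup3(tree(tree(tup3(char, tree(char), string))), tup3(char, tree(char), string), char)). Substituting into the earlier binding gives T1 := tree(tree(tup3(tree(char), tup3(tree(tree(tup3(char, tree(char), string))), tup3(char, tree(char), string), tree(tree(tup3(char, tree(char), string)))), tup3(tree(tree(tup3(char, tree(char), string))), tup3(char, tree(char), string), char)))).
No equations remain and no clash or occurs-check failure arose, so a unifier exists.

YES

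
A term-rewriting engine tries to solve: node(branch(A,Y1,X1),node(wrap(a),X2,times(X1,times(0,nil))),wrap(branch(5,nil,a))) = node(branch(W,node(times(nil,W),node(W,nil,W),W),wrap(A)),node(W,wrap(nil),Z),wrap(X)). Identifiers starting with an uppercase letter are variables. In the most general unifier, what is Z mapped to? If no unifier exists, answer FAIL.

times(wrap(wrap(a)),times(0,nil))

Decompose node/3: branch(A,Y1,X1) = branch(W,node(times(nil,W),node(W,nil,W),W),wrap(A)),  node(wrap(a),X2,times(X1,times(0,nil))) = node(W,wrap(nil),Z),  wrap(branch(5,nil,a)) = wrap(X).
Decompose branch/3: A = W,  Y1 = node(times(nil,W),node(W,nil,W),W),  X1 = wrap(A).
Bind A := W; substituting into the one remaining equation that mentions A gives: X1 = wrap(W).
Bind Y1 := node(times(nil,W),node(W,nil,W),W); no other remaining equation mentions Y1.
Bind X1 := wrap(W); substituting into the one remaining equation that mentions X1 gives: node(wrap(a),X2,times(wrap(W),times(0,nil))) = node(W,wrap(nil),Z).
Decompose node/3: wrap(a) = W,  X2 = wrap(nil),  times(wrap(W),times(0,nil)) = Z.
Bind W := wrap(a); substituting into the one remaining equation that mentions W gives: times(wrap(wrap(a)),times(0,nil)) = Z. Substituting into the earlier bindings gives A := wrap(a), Y1 := node(times(nil,wrap(a)),node(wrap(a),nil,wrap(a)),wrap(a)), X1 := wrap(wrap(a)).
Bind X2 := wrap(nil); no other remaining equation mentions X2.
Bind Z := times(wrap(wrap(a)),times(0,nil)); no other remaining equation mentions Z.
Decompose wrap/1: branch(5,nil,a) = X.
Bind X := branch(5,nil,a).
MGU = { A -> wrap(a), Y1 -> node(times(nil,wrap(a)),node(wrap(a),nil,wrap(a)),wrap(a)), X1 -> wrap(wrap(a)), W -> wrap(a), X2 -> wrap(nil), Z -> times(wrap(wrap(a)),times(0,nil)), X -> branch(5,nil,a) }, so Z -> times(wrap(wrap(a)),times(0,nil)).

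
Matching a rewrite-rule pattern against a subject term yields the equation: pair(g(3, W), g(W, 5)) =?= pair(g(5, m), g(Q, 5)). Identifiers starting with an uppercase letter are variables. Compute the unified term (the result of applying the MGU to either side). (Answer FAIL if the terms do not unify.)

FAIL

Decompose pair/2: g(3, W) =?= g(5, m),  g(W, 5) =?= g(Q, 5).
Decompose g/2: 3 =?= 5,  W =?= m.
Clash: constants 3 and 5 differ; no unifier exists.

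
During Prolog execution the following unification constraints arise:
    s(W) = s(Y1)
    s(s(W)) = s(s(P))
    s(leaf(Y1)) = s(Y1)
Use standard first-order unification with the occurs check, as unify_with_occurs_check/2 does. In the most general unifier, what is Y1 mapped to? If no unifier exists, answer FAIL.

Decompose s/1: W = Y1.
Bind W := Y1; substituting into the one remaining equation that mentions W gives: s(s(Y1)) = s(s(P)).
Decompose s/1: s(Y1) = s(P).
Decompose s/1: Y1 = P.
Bind Y1 := P; substituting into the remaining equation gives: s(leaf(P)) = s(P). Substituting into the earlier binding gives W := P.
Decompose s/1: leaf(P) = P.
Occurs check fails: P occurs in leaf(P); the equation P = leaf(P) has no finite solution.

FAIL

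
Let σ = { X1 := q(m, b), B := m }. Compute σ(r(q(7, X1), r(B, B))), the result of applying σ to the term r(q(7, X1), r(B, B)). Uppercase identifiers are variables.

r(q(7, q(m, b)), r(m, m))

Replace each occurrence of X1 with q(m, b).
Replace each occurrence of B with m.
Result: r(q(7, q(m, b)), r(m, m)).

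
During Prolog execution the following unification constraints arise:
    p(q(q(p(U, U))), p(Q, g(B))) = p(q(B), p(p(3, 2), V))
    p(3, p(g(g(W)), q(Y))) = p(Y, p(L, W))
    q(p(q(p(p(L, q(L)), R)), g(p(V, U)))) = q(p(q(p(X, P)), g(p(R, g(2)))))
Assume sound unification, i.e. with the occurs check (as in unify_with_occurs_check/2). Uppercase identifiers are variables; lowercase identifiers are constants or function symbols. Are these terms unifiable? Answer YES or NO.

Decompose p/2: q(q(p(U, U))) = q(B),  p(Q, g(B)) = p(p(3, 2), V).
Decompose q/1: q(p(U, U)) = B.
Bind B := q(p(U, U)); substituting into the one remaining equation that mentions B gives: p(Q, g(q(p(U, U)))) = p(p(3, 2), V).
Decompose p/2: Q = p(3, 2),  g(q(p(U, U))) = V.
Bind Q := p(3, 2); no other remaining equation mentions Q.
Bind V := g(q(p(U, U))); substituting into the one remaining equation that mentions V gives: q(p(q(p(p(L, q(L)), R)), g(p(g(q(p(U, U))), U)))) = q(p(q(p(X, P)), g(p(R, g(2))))).
Decompose p/2: 3 = Y,  p(g(g(W)), q(Y)) = p(L, W).
Bind Y := 3; substituting into the one remaining equation that mentions Y gives: p(g(g(W)), q(3)) = p(L, W).
Decompose p/2: g(g(W)) = L,  q(3) = W.
Bind L := g(g(W)); substituting into the one remaining equation that mentions L gives: q(p(q(p(p(g(g(W)), q(g(g(W)))), R)), g(p(g(q(p(U, U))), U)))) = q(p(q(p(X, P)), g(p(R, g(2))))).
Bind W := q(3); substituting into the remaining equation gives: q(p(q(p(p(g(g(q(3))), q(g(g(q(3))))), R)), g(p(g(q(p(U, U))), U)))) = q(p(q(p(X, P)), g(p(R, g(2))))). Substituting into the earlier binding gives L := g(g(q(3))).
Decompose q/1: p(q(p(p(g(g(q(3))), q(g(g(q(3))))), R)), g(p(g(q(p(U, U))), U))) = p(q(p(X, P)), g(p(R, g(2)))).
Decompose p/2: q(p(p(g(g(q(3))), q(g(g(q(3))))), R)) = q(p(X, P)),  g(p(g(q(p(U, U))), U)) = g(p(R, g(2))).
Decompose q/1: p(p(g(g(q(3))), q(g(g(q(3))))), R) = p(X, P).
Decompose p/2: p(g(g(q(3))), q(g(g(q(3))))) = X,  R = P.
Bind X := p(g(g(q(3))), q(g(g(q(3))))); no other remaining equation mentions X.
Bind R := P; substituting into the remaining equation gives: g(p(g(q(p(U, U))), U)) = g(p(P, g(2))).
Decompose g/1: p(g(q(p(U, U))), U) = p(P, g(2)).
Decompose p/2: g(q(p(U, U))) = P,  U = g(2).
Bind P := g(q(p(U, U))); no other remaining equation mentions P. Substituting into the earlier binding gives R := g(q(p(U, U))).
Bind U := g(2). Substituting into the earlier bindings gives B := q(p(g(2), g(2))), V := g(q(p(g(2), g(2)))), R := g(q(p(g(2), g(2)))), P := g(q(p(g(2), g(2)))).
No equations remain and no clash or occurs-check failure arose, so a unifier exists.

YES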